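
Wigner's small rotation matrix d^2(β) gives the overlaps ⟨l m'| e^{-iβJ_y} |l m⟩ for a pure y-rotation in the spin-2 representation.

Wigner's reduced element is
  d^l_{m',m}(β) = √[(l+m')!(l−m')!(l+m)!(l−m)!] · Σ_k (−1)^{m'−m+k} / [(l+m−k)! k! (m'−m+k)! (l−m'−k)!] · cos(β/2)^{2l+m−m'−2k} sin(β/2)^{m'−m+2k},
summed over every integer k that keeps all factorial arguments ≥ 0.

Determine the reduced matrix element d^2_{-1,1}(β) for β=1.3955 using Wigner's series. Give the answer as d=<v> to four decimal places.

d=0.5568

d^2_{-1,1}(β=1.3955) via Wigner's sum:
c=cos(1.3955/2)=0.766290, s=sin(1.3955/2)=0.642495; N=√[1·6·6·1]=6.000000
k: max(0,(1)−(-1))=2 … min(2+(1),2−(-1))=3
  k=2: (−1)^0·6.0000/(2)·0.7663^2·0.6425^2 = +0.727188
  k=3: (−1)^1·6.0000/(6)·0.7663^0·0.6425^4 = -0.170404
d^2_{-1,1}(1.3955) = +0.727188 -0.170404 = +0.556785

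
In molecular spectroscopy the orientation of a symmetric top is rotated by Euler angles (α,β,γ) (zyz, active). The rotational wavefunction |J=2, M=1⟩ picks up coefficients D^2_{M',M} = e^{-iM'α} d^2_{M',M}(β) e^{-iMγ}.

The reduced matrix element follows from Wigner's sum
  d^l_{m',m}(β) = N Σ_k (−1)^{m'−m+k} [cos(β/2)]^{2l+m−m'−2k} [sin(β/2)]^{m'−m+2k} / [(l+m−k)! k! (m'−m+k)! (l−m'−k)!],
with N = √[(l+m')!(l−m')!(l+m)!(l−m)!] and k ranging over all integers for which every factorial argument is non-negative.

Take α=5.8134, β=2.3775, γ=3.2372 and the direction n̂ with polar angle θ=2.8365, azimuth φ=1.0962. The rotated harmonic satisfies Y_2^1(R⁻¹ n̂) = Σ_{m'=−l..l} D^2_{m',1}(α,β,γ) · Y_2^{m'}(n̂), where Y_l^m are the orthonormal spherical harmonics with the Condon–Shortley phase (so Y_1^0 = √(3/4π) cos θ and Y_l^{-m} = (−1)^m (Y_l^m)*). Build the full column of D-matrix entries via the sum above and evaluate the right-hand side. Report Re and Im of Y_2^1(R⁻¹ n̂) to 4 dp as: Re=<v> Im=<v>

Need the full column D^2_{m',1} for m'=−2..2 at α=5.8134, β=2.3775, γ=3.2372.
cos(β/2)=0.372820, sin(β/2)=0.927904
d^2_{-2,1}: single k=3 term ⇒ +0.595714;  D = -0.304036+0.512286i
d^2_{-1,1}: k∈[2..3] ⇒ +0.359026 -0.741330 = -0.382304;  D = +0.322809-0.204819i
d^2_{0,1}: k∈[1..2] ⇒ +0.117781 -0.729598 = -0.611817;  D = +0.609022-0.058405i
d^2_{1,1}: k∈[0..1] ⇒ +0.019320 -0.359026 = -0.339706;  D = +0.316201+0.124165i
d^2_{2,1}: single k=0 term ⇒ -0.096168;  D = +0.063904+0.071865i
Y_2^{m'}(θ=2.8365,φ=1.0962) and Σ D·Y over m':
  (-0.3040+0.5123i)·(-0.0203-0.0283i)  (+0.3228-0.2048i)·(-0.1011+0.1969i)  (+0.6090-0.0584i)·(+0.5454+0.0000i)  (+0.3162+0.1242i)·(+0.1011+0.1969i)  (+0.0639+0.0719i)·(-0.0203+0.0283i)
Y_2^1(R⁻¹ n̂) = +0.364731+0.125799i

Re=0.3647 Im=0.1258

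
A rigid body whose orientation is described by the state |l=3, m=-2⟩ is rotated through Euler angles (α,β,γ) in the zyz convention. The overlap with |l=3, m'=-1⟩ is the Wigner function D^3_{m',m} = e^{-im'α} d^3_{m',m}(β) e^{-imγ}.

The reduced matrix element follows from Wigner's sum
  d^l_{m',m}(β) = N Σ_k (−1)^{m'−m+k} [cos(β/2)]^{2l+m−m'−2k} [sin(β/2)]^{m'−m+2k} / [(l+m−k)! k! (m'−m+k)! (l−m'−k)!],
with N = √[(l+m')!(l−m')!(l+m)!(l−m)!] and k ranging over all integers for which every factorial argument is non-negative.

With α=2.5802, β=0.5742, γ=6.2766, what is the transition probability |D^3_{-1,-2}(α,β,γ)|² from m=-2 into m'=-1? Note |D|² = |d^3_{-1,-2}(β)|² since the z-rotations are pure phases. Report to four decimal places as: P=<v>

P=0.3599

D^3_{-1,-2}(2.5802,0.5742,6.2766) = e^{-i·-1·2.5802}·d^3_{-1,-2}(0.5742)·e^{-i·-2·6.2766}. Compute d first:
Half-angle: c=0.959069, s=0.283172. N=√(2·24·1·120)=75.894664
k∈{0,1} keeps every argument non-negative
  k=0: (−1)^1·75.8947/(24)·0.9591^5·0.2832^1 = -0.726608
  k=1: (−1)^2·75.8947/(12)·0.9591^3·0.2832^3 = +0.126687
d^3_{-1,-2}(0.5742) = -0.726608 +0.126687 = -0.599921
|D^3_{-1,-2}|² = |d^3_{-1,-2}(β)|² = (-0.599921)² = 0.359905 (the z-rotation phases have unit modulus)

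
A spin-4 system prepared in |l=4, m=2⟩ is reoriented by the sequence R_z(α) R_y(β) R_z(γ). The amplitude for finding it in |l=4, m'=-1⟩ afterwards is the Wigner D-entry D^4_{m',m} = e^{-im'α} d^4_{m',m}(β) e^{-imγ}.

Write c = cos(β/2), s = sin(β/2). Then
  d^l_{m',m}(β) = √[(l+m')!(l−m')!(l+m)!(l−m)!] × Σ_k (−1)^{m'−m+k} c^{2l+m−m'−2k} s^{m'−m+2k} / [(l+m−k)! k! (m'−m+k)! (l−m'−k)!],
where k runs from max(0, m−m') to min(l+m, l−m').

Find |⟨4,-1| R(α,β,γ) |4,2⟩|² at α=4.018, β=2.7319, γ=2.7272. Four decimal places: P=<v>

P=0.3461

Split into d^4_{-1,2}(β=2.7319) × two z-phases.
Half-angle: c=0.203417, s=0.979092. N=√(6·120·720·2)=1018.233765
k: max(0,(2)−(-1))=3 … min(4+(2),4−(-1))=5
  k=3: (−1)^0·1018.2338/(72)·0.2034^5·0.9791^3 = +0.004623
  k=4: (−1)^1·1018.2338/(48)·0.2034^3·0.9791^5 = -0.160651
  k=5: (−1)^2·1018.2338/(240)·0.2034^1·0.9791^7 = +0.744369
d^4_{-1,2}(2.7319) = +0.004623 -0.160651 +0.744369 = +0.588340
|D^4_{-1,2}|² = |d^4_{-1,2}(β)|² = (+0.588340)² = 0.346145 (the z-rotation phases have unit modulus)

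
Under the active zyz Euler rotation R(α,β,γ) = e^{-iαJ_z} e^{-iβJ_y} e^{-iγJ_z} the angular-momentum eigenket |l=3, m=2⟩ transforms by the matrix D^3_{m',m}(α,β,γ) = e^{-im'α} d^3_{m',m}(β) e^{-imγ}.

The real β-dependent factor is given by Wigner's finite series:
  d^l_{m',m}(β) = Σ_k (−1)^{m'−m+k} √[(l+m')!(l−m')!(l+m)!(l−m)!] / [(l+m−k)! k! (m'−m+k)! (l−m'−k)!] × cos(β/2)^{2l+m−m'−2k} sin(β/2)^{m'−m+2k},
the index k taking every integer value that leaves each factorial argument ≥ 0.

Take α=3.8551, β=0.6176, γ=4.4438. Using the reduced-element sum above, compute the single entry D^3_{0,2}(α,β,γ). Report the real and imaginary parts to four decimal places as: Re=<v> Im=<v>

Re=-0.3216 Im=-0.1916

Split into d^3_{0,2}(β=0.6176) × two z-phases.
Half-angle: c=0.952699, s=0.303916. N=√(6·6·120·1)=65.726707
Admissible k: 2..3 (factorial args all ≥0)
  k=2: (−1)^0·65.7267/(12)·0.9527^4·0.3039^2 = +0.416763
  k=3: (−1)^1·65.7267/(12)·0.9527^2·0.3039^4 = -0.042412
d^3_{0,2}(0.6176) = +0.416763 -0.042412 = +0.374352
Phases: e^{-i·(0)·3.8551}=+1.000000+0.000000i, e^{-i·(2)·4.4438}=-0.859156-0.511713i ⇒ D=-0.321627-0.191561i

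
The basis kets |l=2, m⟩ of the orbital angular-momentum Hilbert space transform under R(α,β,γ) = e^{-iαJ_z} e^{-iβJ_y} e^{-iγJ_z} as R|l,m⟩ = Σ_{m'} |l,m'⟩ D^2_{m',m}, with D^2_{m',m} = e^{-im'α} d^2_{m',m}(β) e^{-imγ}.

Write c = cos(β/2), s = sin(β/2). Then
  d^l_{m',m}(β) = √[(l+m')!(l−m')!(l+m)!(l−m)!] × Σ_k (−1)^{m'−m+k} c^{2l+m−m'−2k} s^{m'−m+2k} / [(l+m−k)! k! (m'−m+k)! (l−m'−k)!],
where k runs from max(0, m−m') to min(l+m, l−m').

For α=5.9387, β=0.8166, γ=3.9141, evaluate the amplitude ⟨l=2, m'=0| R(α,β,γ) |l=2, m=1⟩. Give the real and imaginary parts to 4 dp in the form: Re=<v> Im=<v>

D^2_{0,1}(5.9387,0.8166,3.9141) = e^{-i·0·5.9387}·d^2_{0,1}(0.8166)·e^{-i·1·3.9141}. Compute d first:
With c≡cos(β/2)=0.917797 and s≡sin(β/2)=0.397050, N=[2·2·6·1]^{1/2}=4.898979
Admissible k: 1..2 (factorial args all ≥0)
  k=1: (−1)^0·4.8990/(2)·0.9178^3·0.3970^1 = +0.751901
  k=2: (−1)^1·4.8990/(2)·0.9178^1·0.3970^3 = -0.140720
d^2_{0,1}(0.8166) = +0.751901 -0.140720 = +0.611180
Attach z-rotation phases: D = e^{-i(0)(5.9387)}·(+0.611180)·e^{-i(1)(3.9141)} = -0.437705+0.426563i

Re=-0.4377 Im=0.4266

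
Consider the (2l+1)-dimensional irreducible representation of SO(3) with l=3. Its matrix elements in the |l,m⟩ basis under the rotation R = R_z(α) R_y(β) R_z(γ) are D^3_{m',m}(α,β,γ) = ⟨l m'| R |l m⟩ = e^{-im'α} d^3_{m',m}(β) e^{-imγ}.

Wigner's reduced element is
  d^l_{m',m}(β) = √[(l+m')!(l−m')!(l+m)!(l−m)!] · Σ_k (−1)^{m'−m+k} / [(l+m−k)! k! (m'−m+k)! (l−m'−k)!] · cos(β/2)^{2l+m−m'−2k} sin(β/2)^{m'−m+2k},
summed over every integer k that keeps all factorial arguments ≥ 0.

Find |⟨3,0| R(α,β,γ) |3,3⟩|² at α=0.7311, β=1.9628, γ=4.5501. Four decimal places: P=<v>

P=0.1947

First d^3_{0,3}(β=1.9628), then the phase factors e^{-i(0)α} and e^{-i(3)γ}:
Half-angle: c=0.555859, s=0.831276. N=√(6·6·720·1)=160.996894
k: max(0,(3)−(0))=3 … min(3+(3),3−(0))=3
  k=3: (−1)^0·160.9969/(36)·0.5559^3·0.8313^3 = +0.441211
d^3_{0,3}(1.9628) = +0.441211
|D^3_{0,3}|² = |d^3_{0,3}(β)|² = (+0.441211)² = 0.194667 (the z-rotation phases have unit modulus)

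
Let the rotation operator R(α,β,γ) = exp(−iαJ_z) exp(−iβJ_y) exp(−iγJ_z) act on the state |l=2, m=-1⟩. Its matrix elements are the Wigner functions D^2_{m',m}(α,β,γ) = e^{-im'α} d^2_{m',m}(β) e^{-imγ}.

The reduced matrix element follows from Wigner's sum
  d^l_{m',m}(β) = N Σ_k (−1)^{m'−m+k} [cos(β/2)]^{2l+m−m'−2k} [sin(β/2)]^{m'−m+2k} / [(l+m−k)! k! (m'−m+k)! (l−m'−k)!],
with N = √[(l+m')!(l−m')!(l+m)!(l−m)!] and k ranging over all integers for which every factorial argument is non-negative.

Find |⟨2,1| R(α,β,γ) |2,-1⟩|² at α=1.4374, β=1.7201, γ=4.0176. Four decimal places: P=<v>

Split into d^2_{1,-1}(β=1.7201) × two z-phases.
With c≡cos(β/2)=0.652400 and s≡sin(β/2)=0.757875, N=[6·1·1·6]^{1/2}=6.000000
k∈{0,1} keeps every argument non-negative
  k=0: (−1)^2·6.0000/(2)·0.6524^2·0.7579^2 = +0.733405
  k=1: (−1)^3·6.0000/(6)·0.6524^0·0.7579^4 = -0.329906
d^2_{1,-1}(1.7201) = +0.733405 -0.329906 = +0.403499
|D^2_{1,-1}|² = |d^2_{1,-1}(β)|² = (+0.403499)² = 0.162811 (the z-rotation phases have unit modulus)

P=0.1628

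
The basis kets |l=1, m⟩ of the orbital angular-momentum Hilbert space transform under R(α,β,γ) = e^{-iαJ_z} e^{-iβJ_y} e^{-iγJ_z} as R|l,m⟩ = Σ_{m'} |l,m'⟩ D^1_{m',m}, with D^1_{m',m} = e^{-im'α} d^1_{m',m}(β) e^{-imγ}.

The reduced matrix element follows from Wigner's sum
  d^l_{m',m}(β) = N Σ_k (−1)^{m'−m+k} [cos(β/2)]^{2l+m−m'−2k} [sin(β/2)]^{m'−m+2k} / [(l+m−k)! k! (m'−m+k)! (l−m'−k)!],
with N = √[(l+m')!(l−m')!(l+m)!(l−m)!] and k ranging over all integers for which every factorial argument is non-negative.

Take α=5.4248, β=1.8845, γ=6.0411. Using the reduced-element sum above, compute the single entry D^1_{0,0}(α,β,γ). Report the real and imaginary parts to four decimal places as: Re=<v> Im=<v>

Re=-0.3086 Im=0.0000

First d^1_{0,0}(β=1.8845), then the phase factors e^{-i(0)α} and e^{-i(0)γ}:
Half-angle: c=0.587970, s=0.808883. N=√(1·1·1·1)=1.000000
k∈{0,1} keeps every argument non-negative
  k=0: (−1)^0·1.0000/(1)·0.5880^2·0.8089^0 = +0.345708
  k=1: (−1)^1·1.0000/(1)·0.5880^0·0.8089^2 = -0.654292
d^1_{0,0}(1.8845) = +0.345708 -0.654292 = -0.308584
Attach z-rotation phases: D = e^{-i(0)(5.4248)}·(-0.308584)·e^{-i(0)(6.0411)} = -0.308584+0.000000i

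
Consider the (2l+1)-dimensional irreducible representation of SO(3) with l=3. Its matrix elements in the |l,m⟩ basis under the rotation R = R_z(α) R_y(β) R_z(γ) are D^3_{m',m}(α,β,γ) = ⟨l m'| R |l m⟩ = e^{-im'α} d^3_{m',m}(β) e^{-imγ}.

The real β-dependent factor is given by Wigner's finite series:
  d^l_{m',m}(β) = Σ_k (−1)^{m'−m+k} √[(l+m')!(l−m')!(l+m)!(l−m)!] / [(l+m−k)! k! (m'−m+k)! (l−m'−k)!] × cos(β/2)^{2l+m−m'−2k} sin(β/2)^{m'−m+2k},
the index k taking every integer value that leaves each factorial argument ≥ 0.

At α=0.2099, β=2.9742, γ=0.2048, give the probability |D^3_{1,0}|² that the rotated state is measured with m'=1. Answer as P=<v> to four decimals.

First d^3_{1,0}(β=2.9742), then the phase factors e^{-i(1)α} and e^{-i(0)γ}:
c=cos(2.9742/2)=0.083599, s=sin(2.9742/2)=0.996500; N=√[24·2·6·6]=41.569219
The bounds max(0,m−m')=0 and min(l+m,l−m')=2 give 3 terms
  k=0: (−1)^1·41.5692/(12)·0.0836^5·0.9965^1 = -0.000014
  k=1: (−1)^2·41.5692/(4)·0.0836^3·0.9965^3 = +0.006008
  k=2: (−1)^3·41.5692/(12)·0.0836^1·0.9965^5 = -0.284561
d^3_{1,0}(2.9742) = -0.000014 +0.006008 -0.284561 = -0.278567
|D^3_{1,0}|² = |d^3_{1,0}(β)|² = (-0.278567)² = 0.077600 (the z-rotation phases have unit modulus)

P=0.0776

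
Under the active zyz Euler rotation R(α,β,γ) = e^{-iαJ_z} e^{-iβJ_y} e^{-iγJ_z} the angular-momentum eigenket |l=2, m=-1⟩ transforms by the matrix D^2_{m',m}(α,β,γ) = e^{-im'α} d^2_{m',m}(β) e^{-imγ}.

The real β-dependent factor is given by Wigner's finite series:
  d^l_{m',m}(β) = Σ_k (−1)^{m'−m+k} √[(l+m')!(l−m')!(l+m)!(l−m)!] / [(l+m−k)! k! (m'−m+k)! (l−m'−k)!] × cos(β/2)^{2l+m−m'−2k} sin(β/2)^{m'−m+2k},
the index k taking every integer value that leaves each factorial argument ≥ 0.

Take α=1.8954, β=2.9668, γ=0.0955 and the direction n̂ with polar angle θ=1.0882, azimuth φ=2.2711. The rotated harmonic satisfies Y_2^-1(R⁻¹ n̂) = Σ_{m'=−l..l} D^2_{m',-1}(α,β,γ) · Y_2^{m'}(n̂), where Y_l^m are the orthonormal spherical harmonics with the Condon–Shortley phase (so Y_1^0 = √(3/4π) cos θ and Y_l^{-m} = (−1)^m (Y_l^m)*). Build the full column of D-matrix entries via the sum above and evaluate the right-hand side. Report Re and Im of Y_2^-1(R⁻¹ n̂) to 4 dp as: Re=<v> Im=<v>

Need the full column D^2_{m',-1} for m'=−2..2 at α=1.8954, β=2.9668, γ=0.0955.
cos(β/2)=0.087285, sin(β/2)=0.996183
d^2_{-2,-1}: single k=1 term ⇒ +0.001325;  D = -0.000974-0.000898i
d^2_{-1,-1}: k∈[0..1] ⇒ +0.000058 -0.022682 = -0.022624;  D = +0.009227-0.020657i
d^2_{0,-1}: k∈[0..1] ⇒ -0.001623 +0.211365 = +0.209743;  D = +0.208787+0.020000i
d^2_{1,-1}: k∈[0..1] ⇒ +0.022682 -0.984821 = -0.962139;  D = +0.218506+0.936998i
d^2_{2,-1}: single k=0 term ⇒ -0.172579;  D = +0.146792-0.090750i
Y_2^{m'}(θ=1.0882,φ=2.2711) and Σ D·Y over m':
  (-0.0010-0.0009i)·(-0.0513+0.2987i)  (+0.0092-0.0207i)·(-0.2047-0.2428i)  (+0.2088+0.0200i)·(-0.1116+0.0000i)  (+0.2185+0.9370i)·(+0.2047-0.2428i)  (+0.1468-0.0907i)·(-0.0513-0.2987i)
Y_2^-1(R⁻¹ n̂) = +0.207724+0.099029i

Re=0.2077 Im=0.0990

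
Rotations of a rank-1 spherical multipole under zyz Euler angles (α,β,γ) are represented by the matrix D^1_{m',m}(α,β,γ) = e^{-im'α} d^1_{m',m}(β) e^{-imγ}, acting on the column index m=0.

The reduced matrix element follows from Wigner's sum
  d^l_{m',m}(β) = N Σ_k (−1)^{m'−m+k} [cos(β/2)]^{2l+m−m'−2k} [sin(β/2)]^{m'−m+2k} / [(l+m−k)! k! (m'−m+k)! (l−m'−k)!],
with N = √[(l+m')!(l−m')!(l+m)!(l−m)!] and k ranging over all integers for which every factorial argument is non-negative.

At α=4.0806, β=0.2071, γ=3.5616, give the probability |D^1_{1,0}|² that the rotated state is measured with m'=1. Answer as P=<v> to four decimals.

P=0.0211

D^1_{1,0}(4.0806,0.2071,3.5616) = e^{-i·1·4.0806}·d^1_{1,0}(0.2071)·e^{-i·0·3.5616}. Compute d first:
With c≡cos(β/2)=0.994643 and s≡sin(β/2)=0.103365, N=[2·1·1·1]^{1/2}=1.414214
The bounds max(0,m−m')=0 and min(l+m,l−m')=0 give 1 term
  k=0: (−1)^1·1.4142/(1)·0.9946^1·0.1034^1 = -0.145397
d^1_{1,0}(0.2071) = -0.145397
|D^1_{1,0}|² = |d^1_{1,0}(β)|² = (-0.145397)² = 0.021140 (the z-rotation phases have unit modulus)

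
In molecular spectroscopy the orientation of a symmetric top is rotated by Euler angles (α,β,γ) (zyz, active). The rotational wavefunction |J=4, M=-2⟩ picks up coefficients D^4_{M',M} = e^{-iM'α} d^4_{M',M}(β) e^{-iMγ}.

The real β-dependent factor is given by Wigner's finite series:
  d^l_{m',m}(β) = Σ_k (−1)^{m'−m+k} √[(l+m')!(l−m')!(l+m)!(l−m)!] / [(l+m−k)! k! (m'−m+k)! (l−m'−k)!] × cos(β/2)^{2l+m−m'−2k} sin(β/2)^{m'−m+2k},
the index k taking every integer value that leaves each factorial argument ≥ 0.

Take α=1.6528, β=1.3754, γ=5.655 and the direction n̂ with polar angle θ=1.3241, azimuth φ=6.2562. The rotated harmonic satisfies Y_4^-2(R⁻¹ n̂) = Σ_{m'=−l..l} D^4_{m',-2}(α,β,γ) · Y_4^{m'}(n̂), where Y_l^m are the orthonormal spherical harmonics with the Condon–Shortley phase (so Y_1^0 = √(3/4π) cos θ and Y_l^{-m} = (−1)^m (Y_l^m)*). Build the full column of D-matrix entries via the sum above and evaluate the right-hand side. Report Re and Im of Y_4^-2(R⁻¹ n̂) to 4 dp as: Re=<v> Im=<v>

Need the full column D^4_{m',-2} for m'=−4..4 at α=1.6528, β=1.3754, γ=5.655.
cos(β/2)=0.772708, sin(β/2)=0.634762
d^4_{-4,-2}: single k=2 term ⇒ +0.453830;  D = +0.271913-0.363352i
d^4_{-3,-2}: k∈[1..2] ⇒ +0.390645 -0.790850 = -0.400205;  D = +0.338983+0.212732i
d^4_{-2,-2}: k∈[0..2] ⇒ +0.127093 -1.029189 +0.868152 = -0.033944;  D = +0.015627-0.030132i
d^4_{-1,-2}: k∈[0..2] ⇒ -0.442950 +1.494567 -0.672380 = +0.379237;  D = +0.349826+0.146434i
d^4_{0,-2}: k∈[0..2] ⇒ +0.813645 -1.464179 +0.370524 = -0.280010;  D = -0.086599+0.266283i
d^4_{1,-2}: k∈[0..2] ⇒ -0.996378 +1.008570 -0.136121 = -0.123930;  D = +0.120597+0.028545i
d^4_{2,-2}: k∈[0..2] ⇒ +0.868152 -0.468680 +0.026356 = +0.425828;  D = -0.063811+0.421020i
d^4_{3,-2}: k∈[0..1] ⇒ -0.533685 +0.120048 = -0.413637;  D = -0.412669-0.028277i
d^4_{4,-2}: single k=0 term ⇒ +0.206668;  D = -0.002808-0.206649i
Y_4^{m'}(θ=1.3241,φ=6.2562) and Σ D·Y over m':
  (+0.2719-0.3634i)·(+0.3890+0.0422i)  (+0.3390+0.2127i)·(+0.2778+0.0225i)  (+0.0156-0.0301i)·(-0.1830-0.0099i)  (+0.3498+0.1464i)·(-0.2892-0.0078i)  (-0.0866+0.2663i)·(+0.1413+0.0000i)  (+0.1206+0.0285i)·(+0.2892-0.0078i)  (-0.0638+0.4210i)·(-0.1830+0.0099i)  (-0.4127-0.0283i)·(-0.2778+0.0225i)  (-0.0028-0.2066i)·(+0.3890-0.0422i)
Y_4^-2(R⁻¹ n̂) = +0.243157-0.217346i

Re=0.2432 Im=-0.2173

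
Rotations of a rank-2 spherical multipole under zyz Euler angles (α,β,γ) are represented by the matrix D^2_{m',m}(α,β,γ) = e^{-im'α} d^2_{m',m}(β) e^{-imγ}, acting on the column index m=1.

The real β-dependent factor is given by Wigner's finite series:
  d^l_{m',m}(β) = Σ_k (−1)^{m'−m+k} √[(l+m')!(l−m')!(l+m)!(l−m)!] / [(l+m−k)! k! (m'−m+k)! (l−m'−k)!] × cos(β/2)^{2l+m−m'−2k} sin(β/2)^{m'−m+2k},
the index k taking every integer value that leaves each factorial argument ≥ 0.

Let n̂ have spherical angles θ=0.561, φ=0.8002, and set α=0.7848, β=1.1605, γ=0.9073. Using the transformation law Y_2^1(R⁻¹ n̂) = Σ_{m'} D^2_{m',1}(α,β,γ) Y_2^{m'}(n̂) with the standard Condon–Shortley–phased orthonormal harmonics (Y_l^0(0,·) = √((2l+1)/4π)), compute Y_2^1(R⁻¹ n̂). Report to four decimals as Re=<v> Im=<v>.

Re=0.2175 Im=-0.2867

Need the full column D^2_{m',1} for m'=−2..2 at α=0.7848, β=1.1605, γ=0.9073.
cos(β/2)=0.836326, sin(β/2)=0.548233
d^2_{-2,1}: single k=3 term ⇒ +0.275614;  D = +0.217344+0.169484i
d^2_{-1,1}: k∈[2..3] ⇒ +0.630670 -0.090336 = +0.540334;  D = +0.536285-0.066026i
d^2_{0,1}: k∈[1..2] ⇒ +0.785538 -0.337557 = +0.447981;  D = +0.275900-0.352939i
d^2_{1,1}: k∈[0..1] ⇒ +0.489217 -0.630670 = -0.141453;  D = +0.017117+0.140414i
d^2_{2,1}: single k=0 term ⇒ -0.641389;  D = +0.504841+0.395620i
Y_2^{m'}(θ=0.561,φ=0.8002) and Σ D·Y over m':
  (+0.2173+0.1695i)·(-0.0032-0.1093i)  (+0.5363-0.0660i)·(+0.2424-0.2497i)  (+0.2759-0.3529i)·(+0.3630+0.0000i)  (+0.0171+0.1404i)·(-0.2424-0.2497i)  (+0.5048+0.3956i)·(-0.0032+0.1093i)
Y_2^1(R⁻¹ n̂) = +0.217520-0.286742i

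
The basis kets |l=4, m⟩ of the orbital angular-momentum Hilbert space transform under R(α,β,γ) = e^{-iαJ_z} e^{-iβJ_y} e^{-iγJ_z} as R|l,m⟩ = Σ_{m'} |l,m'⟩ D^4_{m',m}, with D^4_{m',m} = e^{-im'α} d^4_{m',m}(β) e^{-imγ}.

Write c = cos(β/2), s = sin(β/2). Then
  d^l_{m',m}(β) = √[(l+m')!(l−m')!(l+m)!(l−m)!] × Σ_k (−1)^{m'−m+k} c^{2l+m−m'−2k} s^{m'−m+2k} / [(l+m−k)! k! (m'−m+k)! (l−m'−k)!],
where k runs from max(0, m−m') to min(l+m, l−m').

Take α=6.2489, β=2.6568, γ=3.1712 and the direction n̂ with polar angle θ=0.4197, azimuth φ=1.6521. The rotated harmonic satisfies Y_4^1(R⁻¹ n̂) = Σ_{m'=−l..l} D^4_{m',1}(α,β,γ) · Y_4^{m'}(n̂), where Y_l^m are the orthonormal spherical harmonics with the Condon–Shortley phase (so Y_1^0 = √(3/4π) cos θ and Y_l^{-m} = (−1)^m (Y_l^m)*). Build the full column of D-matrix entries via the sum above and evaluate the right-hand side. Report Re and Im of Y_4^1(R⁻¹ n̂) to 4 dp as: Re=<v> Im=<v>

Re=0.2658 Im=-0.2974

Need the full column D^4_{m',1} for m'=−4..4 at α=6.2489, β=2.6568, γ=3.1712.
cos(β/2)=0.240030, sin(β/2)=0.970766
d^4_{-4,1}: single k=5 term ⇒ +0.089220;  D = -0.087982+0.014808i
d^4_{-3,1}: k∈[4..5] ⇒ +0.038997 -0.382724 = -0.343727;  D = +0.340716-0.045398i
d^4_{-2,1}: k∈[3..5] ⇒ +0.010308 -0.252914 +0.827373 = +0.584768;  D = -0.581952+0.057319i
d^4_{-1,1}: k∈[2..5] ⇒ +0.001802 -0.088438 +0.723281 -0.788706 = -0.152060;  D = +0.151750-0.009709i
d^4_{0,1}: k∈[1..4] ⇒ +0.000199 -0.019558 +0.319913 -0.872128 = -0.571574;  D = +0.571323-0.016920i
d^4_{1,1}: k∈[0..3] ⇒ +0.000011 -0.002703 +0.088438 -0.482187 = -0.396442;  D = +0.396438+0.001855i
d^4_{2,1}: k∈[0..2] ⇒ -0.000189 +0.015462 -0.168609 = -0.153336;  D = +0.153220+0.005973i
d^4_{3,1}: k∈[0..1] ⇒ +0.001430 -0.038997 = -0.037567;  D = +0.037466+0.002749i
d^4_{4,1}: single k=0 term ⇒ -0.005455;  D = +0.005423+0.000585i
Y_4^{m'}(θ=0.4197,φ=1.6521) and Σ D·Y over m':
  (-0.0880+0.0148i)·(+0.0116-0.0039i)  (+0.3407-0.0454i)·(+0.0187+0.0751i)  (-0.5820+0.0573i)·(-0.2652+0.0435i)  (+0.1517-0.0097i)·(-0.0406-0.4979i)  (+0.5713-0.0169i)·(+0.2458+0.0000i)  (+0.3964+0.0019i)·(+0.0406-0.4979i)  (+0.1532+0.0060i)·(-0.2652-0.0435i)  (+0.0375+0.0027i)·(-0.0187+0.0751i)  (+0.0054+0.0006i)·(+0.0116+0.0039i)
Y_4^1(R⁻¹ n̂) = +0.265843-0.297378i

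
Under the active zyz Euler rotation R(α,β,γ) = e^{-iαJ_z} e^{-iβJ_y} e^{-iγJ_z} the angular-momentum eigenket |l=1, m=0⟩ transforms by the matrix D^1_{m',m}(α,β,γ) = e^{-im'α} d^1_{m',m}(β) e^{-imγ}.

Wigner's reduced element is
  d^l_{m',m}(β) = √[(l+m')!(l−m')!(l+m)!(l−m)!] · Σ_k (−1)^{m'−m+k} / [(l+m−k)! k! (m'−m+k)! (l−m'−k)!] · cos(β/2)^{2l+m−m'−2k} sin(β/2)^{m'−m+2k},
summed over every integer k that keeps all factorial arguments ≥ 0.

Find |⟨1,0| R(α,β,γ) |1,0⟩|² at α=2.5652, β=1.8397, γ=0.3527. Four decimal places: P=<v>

P=0.0706

Split into d^1_{0,0}(β=1.8397) × two z-phases.
c=cos(1.8397/2)=0.605939, s=sin(1.8397/2)=0.795511; N=√[1·1·1·1]=1.000000
k∈{0,1} keeps every argument non-negative
  k=0: (−1)^0·1.0000/(1)·0.6059^2·0.7955^0 = +0.367163
  k=1: (−1)^1·1.0000/(1)·0.6059^0·0.7955^2 = -0.632837
d^1_{0,0}(1.8397) = +0.367163 -0.632837 = -0.265675
|D^1_{0,0}|² = |d^1_{0,0}(β)|² = (-0.265675)² = 0.070583 (the z-rotation phases have unit modulus)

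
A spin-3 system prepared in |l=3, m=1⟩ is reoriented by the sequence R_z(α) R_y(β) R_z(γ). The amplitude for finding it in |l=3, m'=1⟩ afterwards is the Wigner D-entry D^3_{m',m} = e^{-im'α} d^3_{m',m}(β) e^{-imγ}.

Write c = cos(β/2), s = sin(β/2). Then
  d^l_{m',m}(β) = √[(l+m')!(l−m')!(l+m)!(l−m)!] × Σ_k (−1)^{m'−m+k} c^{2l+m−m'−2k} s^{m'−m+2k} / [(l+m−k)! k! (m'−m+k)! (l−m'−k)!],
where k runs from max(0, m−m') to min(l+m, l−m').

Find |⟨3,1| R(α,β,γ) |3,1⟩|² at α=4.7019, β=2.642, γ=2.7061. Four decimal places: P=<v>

First d^3_{1,1}(β=2.642), then the phase factors e^{-i(1)α} and e^{-i(1)γ}:
Half-angle: c=0.247207, s=0.968963. N=√(24·2·24·2)=48.000000
The bounds max(0,m−m')=0 and min(l+m,l−m')=2 give 3 terms
  k=0: (−1)^0·48.0000/(48)·0.2472^6·0.9690^0 = +0.000228
  k=1: (−1)^1·48.0000/(6)·0.2472^4·0.9690^2 = -0.028051
  k=2: (−1)^2·48.0000/(8)·0.2472^2·0.9690^4 = +0.323221
d^3_{1,1}(2.642) = +0.000228 -0.028051 +0.323221 = +0.295399
|D^3_{1,1}|² = |d^3_{1,1}(β)|² = (+0.295399)² = 0.087260 (the z-rotation phases have unit modulus)

P=0.0873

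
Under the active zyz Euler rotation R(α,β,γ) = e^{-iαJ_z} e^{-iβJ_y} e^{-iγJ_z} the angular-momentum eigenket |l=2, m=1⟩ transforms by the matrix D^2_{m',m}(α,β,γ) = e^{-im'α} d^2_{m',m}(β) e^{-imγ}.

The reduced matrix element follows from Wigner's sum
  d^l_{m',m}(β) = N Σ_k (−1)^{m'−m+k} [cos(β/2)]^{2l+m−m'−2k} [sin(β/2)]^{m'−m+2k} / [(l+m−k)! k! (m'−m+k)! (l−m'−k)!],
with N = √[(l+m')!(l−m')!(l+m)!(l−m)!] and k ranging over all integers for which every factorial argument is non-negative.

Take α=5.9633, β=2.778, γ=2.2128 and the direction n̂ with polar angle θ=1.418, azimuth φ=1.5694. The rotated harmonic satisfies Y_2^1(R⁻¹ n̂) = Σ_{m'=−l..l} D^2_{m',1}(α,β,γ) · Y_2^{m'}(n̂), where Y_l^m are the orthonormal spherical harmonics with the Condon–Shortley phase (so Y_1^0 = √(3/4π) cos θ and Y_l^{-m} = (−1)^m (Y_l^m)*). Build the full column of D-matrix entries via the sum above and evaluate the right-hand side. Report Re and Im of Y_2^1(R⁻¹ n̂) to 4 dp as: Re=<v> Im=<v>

Re=0.1191 Im=-0.1463

Need the full column D^2_{m',1} for m'=−2..2 at α=5.9633, β=2.778, γ=2.2128.
cos(β/2)=0.180797, sin(β/2)=0.983521
d^2_{-2,1}: single k=3 term ⇒ +0.344010;  D = -0.329741-0.098048i
d^2_{-1,1}: k∈[2..3] ⇒ +0.094857 -0.935694 = -0.840837;  D = +0.689716+0.480935i
d^2_{0,1}: k∈[1..2] ⇒ +0.014237 -0.421324 = -0.407087;  D = +0.243764+0.326035i
d^2_{1,1}: k∈[0..1] ⇒ +0.001068 -0.094857 = -0.093788;  D = +0.029691+0.088965i
d^2_{2,1}: single k=0 term ⇒ -0.011625;  D = +0.000026+0.011625i
Y_2^{m'}(θ=1.418,φ=1.5694) and Σ D·Y over m':
  (-0.3297-0.0980i)·(-0.3773-0.0011i)  (+0.6897+0.4809i)·(+0.0002-0.1162i)  (+0.2438+0.3260i)·(-0.2935+0.0000i)  (+0.0297+0.0890i)·(-0.0002-0.1162i)  (+0.0000+0.0116i)·(-0.3773+0.0011i)
Y_2^1(R⁻¹ n̂) = +0.119093-0.146267i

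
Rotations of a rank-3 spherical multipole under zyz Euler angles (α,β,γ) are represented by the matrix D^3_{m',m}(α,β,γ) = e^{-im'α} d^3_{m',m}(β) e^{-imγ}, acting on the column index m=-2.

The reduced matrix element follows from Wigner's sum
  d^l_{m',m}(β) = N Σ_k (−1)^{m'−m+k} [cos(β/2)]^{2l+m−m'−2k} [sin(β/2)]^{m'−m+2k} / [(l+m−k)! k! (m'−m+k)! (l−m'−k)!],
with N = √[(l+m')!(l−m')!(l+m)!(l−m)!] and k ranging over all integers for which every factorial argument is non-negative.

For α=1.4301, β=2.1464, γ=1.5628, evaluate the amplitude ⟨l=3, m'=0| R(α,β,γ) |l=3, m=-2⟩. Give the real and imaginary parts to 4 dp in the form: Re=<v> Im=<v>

Re=0.5244 Im=-0.0084

D^3_{0,-2}(1.4301,2.1464,1.5628) = e^{-i·0·1.4301}·d^3_{0,-2}(2.1464)·e^{-i·-2·1.5628}. Compute d first:
With c≡cos(β/2)=0.477315 and s≡sin(β/2)=0.878732, N=[6·6·1·120]^{1/2}=65.726707
Admissible k: 0..1 (factorial args all ≥0)
  k=0: (−1)^2·65.7267/(12)·0.4773^4·0.8787^2 = +0.219530
  k=1: (−1)^3·65.7267/(12)·0.4773^2·0.8787^4 = -0.744041
d^3_{0,-2}(2.1464) = +0.219530 -0.744041 = -0.524511
D = (+1.000000+0.000000i)·(-0.524511)·(-0.999872+0.015992i) = +0.524444-0.008388i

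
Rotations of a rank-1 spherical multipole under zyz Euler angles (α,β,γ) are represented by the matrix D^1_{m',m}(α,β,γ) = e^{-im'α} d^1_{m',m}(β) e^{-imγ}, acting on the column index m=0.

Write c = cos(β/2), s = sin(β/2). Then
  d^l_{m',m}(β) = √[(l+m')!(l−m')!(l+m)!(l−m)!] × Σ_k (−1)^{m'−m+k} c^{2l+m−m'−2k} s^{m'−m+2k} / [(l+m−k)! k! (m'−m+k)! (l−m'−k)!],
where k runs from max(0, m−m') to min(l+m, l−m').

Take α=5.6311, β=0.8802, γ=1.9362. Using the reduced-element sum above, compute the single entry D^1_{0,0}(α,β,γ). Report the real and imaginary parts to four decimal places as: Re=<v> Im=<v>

Re=0.6370 Im=0.0000

D^1_{0,0}(5.6311,0.8802,1.9362) = e^{-i·0·5.6311}·d^1_{0,0}(0.8802)·e^{-i·0·1.9362}. Compute d first:
With c≡cos(β/2)=0.904709 and s≡sin(β/2)=0.426030, N=[1·1·1·1]^{1/2}=1.000000
Admissible k: 0..1 (factorial args all ≥0)
  k=0: (−1)^0·1.0000/(1)·0.9047^2·0.4260^0 = +0.818498
  k=1: (−1)^1·1.0000/(1)·0.9047^0·0.4260^2 = -0.181502
d^1_{0,0}(0.8802) = +0.818498 -0.181502 = +0.636997
Phases: e^{-i·(0)·5.6311}=+1.000000+0.000000i, e^{-i·(0)·1.9362}=+1.000000+0.000000i ⇒ D=+0.636997+0.000000i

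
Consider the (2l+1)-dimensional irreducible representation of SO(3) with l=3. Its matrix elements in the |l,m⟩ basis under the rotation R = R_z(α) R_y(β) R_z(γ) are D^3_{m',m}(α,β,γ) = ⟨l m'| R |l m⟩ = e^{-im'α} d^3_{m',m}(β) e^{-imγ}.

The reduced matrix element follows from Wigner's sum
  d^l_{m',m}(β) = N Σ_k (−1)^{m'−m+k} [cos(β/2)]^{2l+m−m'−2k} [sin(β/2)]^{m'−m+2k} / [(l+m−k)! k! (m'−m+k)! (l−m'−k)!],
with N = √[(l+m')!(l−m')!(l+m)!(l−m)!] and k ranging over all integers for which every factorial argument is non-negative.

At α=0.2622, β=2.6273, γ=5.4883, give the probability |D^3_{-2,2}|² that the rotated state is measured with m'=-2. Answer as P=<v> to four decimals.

D^3_{-2,2}(0.2622,2.6273,5.4883) = e^{-i·-2·0.2622}·d^3_{-2,2}(2.6273)·e^{-i·2·5.4883}. Compute d first:
Half-angle: c=0.254322, s=0.967120. N=√(1·120·120·1)=120.000000
k: max(0,(2)−(-2))=4 … min(3+(2),3−(-2))=5
  k=4: (−1)^0·120.0000/(24)·0.2543^2·0.9671^4 = +0.282916
  k=5: (−1)^1·120.0000/(120)·0.2543^0·0.9671^6 = -0.818241
d^3_{-2,2}(2.6273) = +0.282916 -0.818241 = -0.535325
|D^3_{-2,2}|² = |d^3_{-2,2}(β)|² = (-0.535325)² = 0.286573 (the z-rotation phases have unit modulus)

P=0.2866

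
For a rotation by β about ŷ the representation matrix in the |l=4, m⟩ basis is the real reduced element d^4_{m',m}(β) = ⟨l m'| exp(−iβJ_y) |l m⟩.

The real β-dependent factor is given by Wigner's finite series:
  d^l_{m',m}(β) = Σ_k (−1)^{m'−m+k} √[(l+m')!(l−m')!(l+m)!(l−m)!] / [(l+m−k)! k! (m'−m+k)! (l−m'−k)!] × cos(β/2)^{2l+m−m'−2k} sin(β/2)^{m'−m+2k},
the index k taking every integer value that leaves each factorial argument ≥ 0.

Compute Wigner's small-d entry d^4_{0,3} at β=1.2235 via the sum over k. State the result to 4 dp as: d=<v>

d^4_{0,3}(β=1.2235) via Wigner's sum:
c=cos(1.2235/2)=0.818644, s=sin(1.2235/2)=0.574301; N=√[24·24·5040·1]=1703.830978
k: max(0,(3)−(0))=3 … min(4+(3),4−(0))=4
  k=3: (−1)^0·1703.8310/(144)·0.8186^5·0.5743^3 = +0.824060
  k=4: (−1)^1·1703.8310/(144)·0.8186^3·0.5743^5 = -0.405553
d^4_{0,3}(1.2235) = +0.824060 -0.405553 = +0.418507

d=0.4185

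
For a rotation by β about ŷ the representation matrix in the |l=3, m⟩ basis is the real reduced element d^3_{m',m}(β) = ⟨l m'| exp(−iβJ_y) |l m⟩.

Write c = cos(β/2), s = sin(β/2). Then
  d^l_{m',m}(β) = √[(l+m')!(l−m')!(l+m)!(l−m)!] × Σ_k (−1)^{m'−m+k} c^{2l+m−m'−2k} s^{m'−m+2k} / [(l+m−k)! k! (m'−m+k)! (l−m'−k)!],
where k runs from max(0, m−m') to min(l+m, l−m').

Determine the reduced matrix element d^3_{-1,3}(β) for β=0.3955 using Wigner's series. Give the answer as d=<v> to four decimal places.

d^3_{-1,3}(β=0.3955) via Wigner's sum:
Half-angle: c=0.980511, s=0.196464. N=√(2·24·720·1)=185.903201
The bounds max(0,m−m')=4 and min(l+m,l−m')=4 give 1 term
  k=4: (−1)^0·185.9032/(48)·0.9805^2·0.1965^4 = +0.005547
d^3_{-1,3}(0.3955) = +0.005547

d=0.0055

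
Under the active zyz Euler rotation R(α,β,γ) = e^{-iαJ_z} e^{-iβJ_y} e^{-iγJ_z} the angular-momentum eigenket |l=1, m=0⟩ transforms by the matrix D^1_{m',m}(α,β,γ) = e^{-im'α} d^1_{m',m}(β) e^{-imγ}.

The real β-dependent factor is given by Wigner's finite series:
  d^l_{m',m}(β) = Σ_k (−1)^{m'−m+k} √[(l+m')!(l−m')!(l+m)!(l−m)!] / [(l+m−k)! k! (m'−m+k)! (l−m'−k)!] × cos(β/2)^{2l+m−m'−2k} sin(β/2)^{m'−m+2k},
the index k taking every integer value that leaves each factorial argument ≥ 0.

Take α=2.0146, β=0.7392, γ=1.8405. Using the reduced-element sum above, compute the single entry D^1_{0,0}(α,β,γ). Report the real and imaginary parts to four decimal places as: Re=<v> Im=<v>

Split into d^1_{0,0}(β=0.7392) × two z-phases.
c=cos(0.7392/2)=0.932472, s=sin(0.7392/2)=0.361242; N=√[1·1·1·1]=1.000000
The bounds max(0,m−m')=0 and min(l+m,l−m')=1 give 2 terms
  k=0: (−1)^0·1.0000/(1)·0.9325^2·0.3612^0 = +0.869504
  k=1: (−1)^1·1.0000/(1)·0.9325^0·0.3612^2 = -0.130496
d^1_{0,0}(0.7392) = +0.869504 -0.130496 = +0.739008
Attach z-rotation phases: D = e^{-i(0)(2.0146)}·(+0.739008)·e^{-i(0)(1.8405)} = +0.739008+0.000000i

Re=0.7390 Im=0.0000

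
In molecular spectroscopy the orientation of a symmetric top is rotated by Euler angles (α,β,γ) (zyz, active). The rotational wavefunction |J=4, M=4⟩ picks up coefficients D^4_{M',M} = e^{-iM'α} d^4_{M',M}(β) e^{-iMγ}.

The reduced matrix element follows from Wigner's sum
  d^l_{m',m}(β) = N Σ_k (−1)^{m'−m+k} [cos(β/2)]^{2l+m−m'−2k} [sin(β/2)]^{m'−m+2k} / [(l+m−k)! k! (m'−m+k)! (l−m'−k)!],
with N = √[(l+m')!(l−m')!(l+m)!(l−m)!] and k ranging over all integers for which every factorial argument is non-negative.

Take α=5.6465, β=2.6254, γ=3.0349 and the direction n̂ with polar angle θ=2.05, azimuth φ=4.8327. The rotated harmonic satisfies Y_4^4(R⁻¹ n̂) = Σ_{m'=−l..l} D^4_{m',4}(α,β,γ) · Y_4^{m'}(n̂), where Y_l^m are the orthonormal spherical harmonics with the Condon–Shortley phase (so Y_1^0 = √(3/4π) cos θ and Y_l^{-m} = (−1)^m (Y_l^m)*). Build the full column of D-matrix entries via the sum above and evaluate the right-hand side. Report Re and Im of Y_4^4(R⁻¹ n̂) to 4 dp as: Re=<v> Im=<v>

Need the full column D^4_{m',4} for m'=−4..4 at α=5.6465, β=2.6254, γ=3.0349.
cos(β/2)=0.255240, sin(β/2)=0.966878
d^4_{-4,4}: single k=8 term ⇒ +0.763787;  D = -0.398684-0.651476i
d^4_{-3,4}: single k=7 term ⇒ +0.570289;  D = +0.049843-0.568107i
d^4_{-2,4}: single k=6 term ⇒ +0.281648;  D = +0.186601-0.210964i
d^4_{-1,4}: single k=5 term ⇒ +0.105148;  D = +0.102840-0.021910i
d^4_{0,4}: single k=4 term ⇒ +0.031034;  D = +0.028250+0.012846i
d^4_{1,4}: single k=3 term ⇒ +0.007327;  D = +0.003560+0.006405i
d^4_{2,4}: single k=2 term ⇒ +0.001368;  D = -0.000176+0.001356i
d^4_{3,4}: single k=1 term ⇒ +0.000193;  D = -0.000134+0.000139i
d^4_{4,4}: single k=0 term ⇒ +0.000018;  D = -0.000018+0.000003i
Y_4^{m'}(θ=2.05,φ=4.8327) and Σ D·Y over m':
  (-0.3987-0.6515i)·(+0.2432-0.1270i)  (+0.0498-0.5681i)·(+0.1424+0.3773i)  (+0.1866-0.2110i)·(-0.1249+0.0306i)  (+0.1028-0.0219i)·(+0.0351+0.2905i)  (+0.0283+0.0128i)·(-0.1900+0.0000i)  (+0.0036+0.0064i)·(-0.0351+0.2905i)  (-0.0002+0.0014i)·(-0.1249-0.0306i)  (-0.0001+0.0001i)·(-0.1424+0.3773i)  (-0.0000+0.0000i)·(+0.2432+0.1270i)
Y_4^4(R⁻¹ n̂) = +0.027528-0.110609i

Re=0.0275 Im=-0.1106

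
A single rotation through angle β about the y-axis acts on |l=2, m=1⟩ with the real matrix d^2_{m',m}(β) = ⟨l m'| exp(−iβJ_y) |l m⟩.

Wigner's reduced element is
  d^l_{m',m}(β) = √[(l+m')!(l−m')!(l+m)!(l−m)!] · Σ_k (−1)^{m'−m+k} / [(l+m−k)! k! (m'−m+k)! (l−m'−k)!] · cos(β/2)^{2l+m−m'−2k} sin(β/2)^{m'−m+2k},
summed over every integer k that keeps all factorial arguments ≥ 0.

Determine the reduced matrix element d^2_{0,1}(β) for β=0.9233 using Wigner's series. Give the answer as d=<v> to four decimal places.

d=0.5892

d^2_{0,1}(β=0.9233) via Wigner's sum:
Half-angle: c=0.895319, s=0.445426. N=√(2·2·6·1)=4.898979
Admissible k: 1..2 (factorial args all ≥0)
  k=1: (−1)^0·4.8990/(2)·0.8953^3·0.4454^1 = +0.783041
  k=2: (−1)^1·4.8990/(2)·0.8953^1·0.4454^3 = -0.193812
d^2_{0,1}(0.9233) = +0.783041 -0.193812 = +0.589229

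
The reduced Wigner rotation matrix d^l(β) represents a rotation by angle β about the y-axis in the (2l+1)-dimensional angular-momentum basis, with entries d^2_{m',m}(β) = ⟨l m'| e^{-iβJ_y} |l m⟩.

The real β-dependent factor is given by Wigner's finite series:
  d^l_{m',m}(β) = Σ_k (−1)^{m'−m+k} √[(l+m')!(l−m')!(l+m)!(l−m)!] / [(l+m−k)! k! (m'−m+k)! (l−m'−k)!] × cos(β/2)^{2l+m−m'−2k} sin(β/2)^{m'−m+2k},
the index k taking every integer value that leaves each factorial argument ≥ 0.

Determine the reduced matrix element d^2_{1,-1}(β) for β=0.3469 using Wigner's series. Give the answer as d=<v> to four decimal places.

d=0.0858

d^2_{1,-1}(β=0.3469) via Wigner's sum:
With c≡cos(β/2)=0.984995 and s≡sin(β/2)=0.172582, N=[6·1·1·6]^{1/2}=6.000000
Admissible k: 0..1 (factorial args all ≥0)
  k=0: (−1)^2·6.0000/(2)·0.9850^2·0.1726^2 = +0.086692
  k=1: (−1)^3·6.0000/(6)·0.9850^0·0.1726^4 = -0.000887
d^2_{1,-1}(0.3469) = +0.086692 -0.000887 = +0.085805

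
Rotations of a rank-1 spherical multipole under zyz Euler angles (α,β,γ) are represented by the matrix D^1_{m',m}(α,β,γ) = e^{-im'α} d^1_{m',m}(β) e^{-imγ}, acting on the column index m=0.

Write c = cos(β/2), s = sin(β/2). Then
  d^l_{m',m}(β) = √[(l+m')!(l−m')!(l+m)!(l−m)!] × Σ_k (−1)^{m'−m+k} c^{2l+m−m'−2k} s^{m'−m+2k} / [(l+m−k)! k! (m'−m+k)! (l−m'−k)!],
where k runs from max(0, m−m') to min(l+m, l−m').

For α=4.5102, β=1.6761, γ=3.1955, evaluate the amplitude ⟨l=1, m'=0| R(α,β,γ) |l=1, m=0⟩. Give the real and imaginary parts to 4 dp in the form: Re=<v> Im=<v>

Re=-0.1051 Im=0.0000

D^1_{0,0}(4.5102,1.6761,3.1955) = e^{-i·0·4.5102}·d^1_{0,0}(1.6761)·e^{-i·0·3.1955}. Compute d first:
Half-angle: c=0.668914, s=0.743340. N=√(1·1·1·1)=1.000000
The bounds max(0,m−m')=0 and min(l+m,l−m')=1 give 2 terms
  k=0: (−1)^0·1.0000/(1)·0.6689^2·0.7433^0 = +0.447445
  k=1: (−1)^1·1.0000/(1)·0.6689^0·0.7433^2 = -0.552555
d^1_{0,0}(1.6761) = +0.447445 -0.552555 = -0.105109
Phases: e^{-i·(0)·4.5102}=+1.000000+0.000000i, e^{-i·(0)·3.1955}=+1.000000+0.000000i ⇒ D=-0.105109+0.000000i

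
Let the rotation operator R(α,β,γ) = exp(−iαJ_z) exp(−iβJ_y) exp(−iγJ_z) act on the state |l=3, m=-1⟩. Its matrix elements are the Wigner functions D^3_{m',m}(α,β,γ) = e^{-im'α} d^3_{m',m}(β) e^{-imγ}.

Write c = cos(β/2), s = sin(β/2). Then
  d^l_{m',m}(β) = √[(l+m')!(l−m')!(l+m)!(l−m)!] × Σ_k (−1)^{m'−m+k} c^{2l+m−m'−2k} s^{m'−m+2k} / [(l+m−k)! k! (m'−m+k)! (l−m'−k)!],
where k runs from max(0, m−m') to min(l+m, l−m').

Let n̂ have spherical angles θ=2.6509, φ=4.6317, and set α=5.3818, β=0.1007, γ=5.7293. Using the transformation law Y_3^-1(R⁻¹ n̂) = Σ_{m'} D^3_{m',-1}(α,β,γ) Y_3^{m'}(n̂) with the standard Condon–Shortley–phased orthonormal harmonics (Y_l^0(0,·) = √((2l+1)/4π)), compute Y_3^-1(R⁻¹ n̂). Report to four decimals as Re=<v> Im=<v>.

Re=0.4422 Im=0.0381

Need the full column D^3_{m',-1} for m'=−3..3 at α=5.3818, β=0.1007, γ=5.7293.
cos(β/2)=0.998733, sin(β/2)=0.050329
d^3_{-3,-1}: single k=2 term ⇒ +0.009761;  D = -0.009694+0.001134i
d^3_{-2,-1}: k∈[1..2] ⇒ +0.158147 -0.000803 = +0.157344;  D = -0.111311-0.111208i
d^3_{-1,-1}: k∈[0..2] ⇒ +0.992420 -0.020161 +0.000038 = +0.972297;  D = +0.112076-0.965816i
d^3_{0,-1}: k∈[0..2] ⇒ -0.173242 +0.001320 -0.000001 = -0.171923;  D = -0.146219+0.090431i
d^3_{1,-1}: k∈[0..2] ⇒ +0.015121 -0.000051 +0.000000 = +0.015070;  D = +0.014169+0.005132i
d^3_{2,-1}: k∈[0..1] ⇒ -0.000803 +0.000001 = -0.000802;  D = -0.000254-0.000761i
d^3_{3,-1}: single k=0 term ⇒ +0.000025;  D = -0.000014+0.000021i
Y_3^{m'}(θ=2.6509,φ=4.6317) and Σ D·Y over m':
  (-0.0097+0.0011i)·(+0.0105-0.0424i)  (-0.1113-0.1112i)·(+0.1976+0.0322i)  (+0.1121-0.9658i)·(-0.0355+0.4387i)  (-0.1462+0.0904i)·(-0.2928+0.0000i)  (+0.0142+0.0051i)·(+0.0355+0.4387i)  (-0.0003-0.0008i)·(+0.1976-0.0322i)  (-0.0000+0.0000i)·(-0.0105-0.0424i)
Y_3^-1(R⁻¹ n̂) = +0.442207+0.038067i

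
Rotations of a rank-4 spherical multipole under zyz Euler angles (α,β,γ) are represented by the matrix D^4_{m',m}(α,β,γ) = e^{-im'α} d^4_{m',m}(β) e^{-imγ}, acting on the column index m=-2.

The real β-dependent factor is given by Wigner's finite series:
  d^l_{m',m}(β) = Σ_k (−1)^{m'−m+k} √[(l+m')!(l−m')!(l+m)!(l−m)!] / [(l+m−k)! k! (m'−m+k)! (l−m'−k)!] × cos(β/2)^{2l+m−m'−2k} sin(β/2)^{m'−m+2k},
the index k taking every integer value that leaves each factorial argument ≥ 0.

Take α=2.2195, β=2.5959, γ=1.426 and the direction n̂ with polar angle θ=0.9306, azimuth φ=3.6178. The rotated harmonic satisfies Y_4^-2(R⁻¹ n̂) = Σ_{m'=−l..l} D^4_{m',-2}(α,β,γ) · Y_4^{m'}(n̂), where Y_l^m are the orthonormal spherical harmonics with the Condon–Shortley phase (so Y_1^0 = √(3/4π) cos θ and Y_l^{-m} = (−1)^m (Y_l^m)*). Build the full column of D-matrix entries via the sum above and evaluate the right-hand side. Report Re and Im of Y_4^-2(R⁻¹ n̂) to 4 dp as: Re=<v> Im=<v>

Re=0.0269 Im=-0.0906

Need the full column D^4_{m',-2} for m'=−4..4 at α=2.2195, β=2.5959, γ=1.426.
cos(β/2)=0.269474, sin(β/2)=0.963008
d^4_{-4,-2}: single k=2 term ⇒ +0.001879;  D = +0.001259-0.001395i
d^4_{-3,-2}: k∈[1..2] ⇒ +0.000372 -0.014245 = -0.013873;  D = +0.013822+0.001188i
d^4_{-2,-2}: k∈[0..2] ⇒ +0.000028 -0.004261 +0.068026 = +0.063793;  D = +0.034047+0.053947i
d^4_{-1,-2}: k∈[0..2] ⇒ -0.000422 +0.026920 -0.229199 = -0.202700;  D = -0.071237+0.189770i
d^4_{0,-2}: k∈[0..2] ⇒ +0.003369 -0.114729 +0.549455 = +0.438095;  D = -0.419853+0.125103i
d^4_{1,-2}: k∈[0..2] ⇒ -0.017947 +0.343798 -0.878134 = -0.552283;  D = -0.445445-0.326489i
d^4_{2,-2}: k∈[0..2] ⇒ +0.068026 -0.695012 +0.739671 = +0.112685;  D = -0.001826-0.112670i
d^4_{3,-2}: k∈[0..1] ⇒ -0.181921 +0.774442 = +0.592521;  D = -0.466298+0.365577i
d^4_{4,-2}: single k=0 term ⇒ +0.306472;  D = +0.296392+0.077954i
Y_4^{m'}(θ=0.9306,φ=3.6178) and Σ D·Y over m':
  (+0.0013-0.0014i)·(-0.0600-0.1729i)  (+0.0138+0.0012i)·(-0.0546+0.3818i)  (+0.0340+0.0539i)·(+0.1868-0.2626i)  (-0.0712+0.1898i)·(+0.1012-0.0522i)  (-0.4199+0.1251i)·(-0.3436+0.0000i)  (-0.4454-0.3265i)·(-0.1012-0.0522i)  (-0.0018-0.1127i)·(+0.1868+0.2626i)  (-0.4663+0.3656i)·(+0.0546+0.3818i)  (+0.2964+0.0780i)·(-0.0600+0.1729i)
Y_4^-2(R⁻¹ n̂) = +0.026921-0.090587i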